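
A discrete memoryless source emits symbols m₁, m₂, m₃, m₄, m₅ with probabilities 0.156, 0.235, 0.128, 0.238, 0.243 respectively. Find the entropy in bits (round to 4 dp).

2.2776 bits

H = −Σ pᵢ log₂ pᵢ.
−0.156·log₂(0.156) = 0.4181
−0.235·log₂(0.235) = 0.4910
−0.128·log₂(0.128) = 0.3796
−0.238·log₂(0.238) = 0.4929
−0.243·log₂(0.243) = 0.4960
Sum ≈ 2.2776 → 2.2776 bits.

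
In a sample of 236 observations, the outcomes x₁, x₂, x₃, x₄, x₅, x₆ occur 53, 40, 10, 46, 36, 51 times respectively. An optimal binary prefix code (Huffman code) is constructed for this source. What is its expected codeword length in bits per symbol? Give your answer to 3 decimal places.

Probabilities are the counts divided by 236.
Repeatedly combine the two least-probable nodes; the expected code length is the sum of the merged weights.
merge 5/118 + 9/59 → 23/118
merge 10/59 + 23/118 → 43/118
merge 23/118 + 51/236 → 97/236
merge 53/236 + 43/118 → 139/236
merge 97/236 + 139/236 → 1
L = 23/118 + 43/118 + 97/236 + 139/236 + 1 = 151/59 ≈ 2.559 bits/symbol.

2.559 bits/symbol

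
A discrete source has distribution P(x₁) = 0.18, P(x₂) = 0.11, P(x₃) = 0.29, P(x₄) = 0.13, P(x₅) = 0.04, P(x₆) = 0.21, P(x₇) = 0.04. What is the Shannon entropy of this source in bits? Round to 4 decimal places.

H = −Σ pᵢ log₂ pᵢ.
−0.18·log₂(0.18) = 0.4453
−0.11·log₂(0.11) = 0.3503
−0.29·log₂(0.29) = 0.5179
−0.13·log₂(0.13) = 0.3826
−0.04·log₂(0.04) = 0.1858
−0.21·log₂(0.21) = 0.4728
−0.04·log₂(0.04) = 0.1858
Sum ≈ 2.5405 → 2.5405 bits.

2.5405 bits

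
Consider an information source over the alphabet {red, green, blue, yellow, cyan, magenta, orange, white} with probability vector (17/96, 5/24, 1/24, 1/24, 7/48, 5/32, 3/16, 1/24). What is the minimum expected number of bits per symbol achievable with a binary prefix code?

2.8125 bits/symbol

Repeatedly combine the two least-probable nodes; the expected code length is the sum of the merged weights.
merge 1/24 + 1/24 → 1/12
merge 1/24 + 1/12 → 1/8
merge 1/8 + 7/48 → 13/48
merge 5/32 + 17/96 → 1/3
merge 3/16 + 5/24 → 19/48
merge 13/48 + 1/3 → 29/48
merge 19/48 + 29/48 → 1
L = 1/12 + 1/8 + 13/48 + 1/3 + 19/48 + 29/48 + 1 = 45/16 = 2.8125 bits/symbol.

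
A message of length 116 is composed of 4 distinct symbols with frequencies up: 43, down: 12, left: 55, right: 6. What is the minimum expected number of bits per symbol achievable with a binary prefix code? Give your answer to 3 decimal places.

Probabilities are the counts divided by 116.
Repeatedly combine the two least-probable nodes; the expected code length is the sum of the merged weights.
merge 3/58 + 3/29 → 9/58
merge 9/58 + 43/116 → 61/116
merge 55/116 + 61/116 → 1
L = 9/58 + 61/116 + 1 = 195/116 ≈ 1.681 bits/symbol.

1.681 bits/symbol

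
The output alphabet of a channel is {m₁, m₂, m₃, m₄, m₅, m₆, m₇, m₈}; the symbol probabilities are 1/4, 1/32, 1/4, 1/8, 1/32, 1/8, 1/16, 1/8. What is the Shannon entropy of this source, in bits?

2.6875 bits

Each probability is a power of 1/2, so log₂(1/p) is an integer.
H = Σ p·log₂(1/p) = 1/4·2 + 1/32·5 + 1/4·2 + 1/8·3 + 1/32·5 + 1/8·3 + 1/16·4 + 1/8·3 = 2.6875 bits.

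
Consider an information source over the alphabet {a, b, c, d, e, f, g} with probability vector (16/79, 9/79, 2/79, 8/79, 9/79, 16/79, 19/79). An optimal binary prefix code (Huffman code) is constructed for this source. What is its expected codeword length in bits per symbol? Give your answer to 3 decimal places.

2.684 bits/symbol

Repeatedly combine the two least-probable nodes; the expected code length is the sum of the merged weights.
merge 2/79 + 8/79 → 10/79
merge 9/79 + 9/79 → 18/79
merge 10/79 + 16/79 → 26/79
merge 16/79 + 18/79 → 34/79
merge 19/79 + 26/79 → 45/79
merge 34/79 + 45/79 → 1
L = 10/79 + 18/79 + 26/79 + 34/79 + 45/79 + 1 = 212/79 ≈ 2.684 bits/symbol.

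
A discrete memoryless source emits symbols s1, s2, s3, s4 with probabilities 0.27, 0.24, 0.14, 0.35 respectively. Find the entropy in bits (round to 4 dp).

1.9314 bits

H = −Σ pᵢ log₂ pᵢ.
−0.27·log₂(0.27) = 0.5100
−0.24·log₂(0.24) = 0.4941
−0.14·log₂(0.14) = 0.3971
−0.35·log₂(0.35) = 0.5301
Sum ≈ 1.9314 → 1.9314 bits.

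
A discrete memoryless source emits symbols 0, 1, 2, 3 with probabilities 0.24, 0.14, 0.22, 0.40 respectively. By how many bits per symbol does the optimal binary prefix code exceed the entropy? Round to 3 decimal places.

Entropy H = −Σ p log₂ p ≈ 1.9006 bits.
Huffman merges: 7/50+11/50→9/25; 6/25+9/25→3/5; 2/5+3/5→1. L = 49/25 ≈ 1.9600.
L − H = 1.9600 − 1.9006 = 0.059 bits.

0.059 bits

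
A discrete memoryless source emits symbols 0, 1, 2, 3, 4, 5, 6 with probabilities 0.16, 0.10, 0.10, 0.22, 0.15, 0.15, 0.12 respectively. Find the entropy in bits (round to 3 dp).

2.756 bits

H = −Σ pᵢ log₂ pᵢ.
−0.16·log₂(0.16) = 0.4230
−0.10·log₂(0.10) = 0.3322
−0.10·log₂(0.10) = 0.3322
−0.22·log₂(0.22) = 0.4806
−0.15·log₂(0.15) = 0.4105
−0.15·log₂(0.15) = 0.4105
−0.12·log₂(0.12) = 0.3671
Sum ≈ 2.7561 → 2.756 bits.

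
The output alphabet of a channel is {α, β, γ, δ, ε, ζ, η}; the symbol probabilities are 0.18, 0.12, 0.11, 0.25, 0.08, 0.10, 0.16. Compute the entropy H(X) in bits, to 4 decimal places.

H = −Σ pᵢ log₂ pᵢ.
−0.18·log₂(0.18) = 0.4453
−0.12·log₂(0.12) = 0.3671
−0.11·log₂(0.11) = 0.3503
−0.25·log₂(0.25) = 0.5000
−0.08·log₂(0.08) = 0.2915
−0.10·log₂(0.10) = 0.3322
−0.16·log₂(0.16) = 0.4230
Sum ≈ 2.7094 → 2.7094 bits.

2.7094 bits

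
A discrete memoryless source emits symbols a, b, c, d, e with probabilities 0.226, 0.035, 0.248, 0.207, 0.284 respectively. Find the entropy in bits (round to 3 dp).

H = −Σ pᵢ log₂ pᵢ.
−0.226·log₂(0.226) = 0.4849
−0.035·log₂(0.035) = 0.1693
−0.248·log₂(0.248) = 0.4989
−0.207·log₂(0.207) = 0.4704
−0.284·log₂(0.284) = 0.5158
Sum ≈ 2.1392 → 2.139 bits.

2.139 bits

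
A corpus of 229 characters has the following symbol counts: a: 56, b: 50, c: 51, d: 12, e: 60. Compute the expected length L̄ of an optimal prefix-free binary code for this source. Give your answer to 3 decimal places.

2.271 bits/symbol

Probabilities are the counts divided by 229.
Repeatedly combine the two least-probable nodes; the expected code length is the sum of the merged weights.
merge 12/229 + 50/229 → 62/229
merge 51/229 + 56/229 → 107/229
merge 60/229 + 62/229 → 122/229
merge 107/229 + 122/229 → 1
L = 62/229 + 107/229 + 122/229 + 1 = 520/229 ≈ 2.271 bits/symbol.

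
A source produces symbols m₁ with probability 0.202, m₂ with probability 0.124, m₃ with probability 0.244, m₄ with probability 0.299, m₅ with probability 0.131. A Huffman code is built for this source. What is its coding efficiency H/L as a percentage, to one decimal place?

Entropy H = −Σ p log₂ p ≈ 2.2411 bits.
Huffman merges: 31/250+131/1000→51/200; 101/500+61/250→223/500; 51/200+299/1000→277/500; 223/500+277/500→1. L = 451/200 ≈ 2.2550.
Efficiency = H/L = 2.2411/2.2550 = 99.4%.

99.4%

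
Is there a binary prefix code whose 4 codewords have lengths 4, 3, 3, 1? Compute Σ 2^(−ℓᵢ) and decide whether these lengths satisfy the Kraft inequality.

0.8125; yes

With common denominator 2^4 = 16: Σ 2^(−ℓᵢ) = 1/16 + 2/16 + 2/16 + 8/16 = 13/16 = 0.8125.
Kraft's inequality requires Σ ≤ 1; here Σ = 0.8125 ≤ 1, so such a prefix code exists.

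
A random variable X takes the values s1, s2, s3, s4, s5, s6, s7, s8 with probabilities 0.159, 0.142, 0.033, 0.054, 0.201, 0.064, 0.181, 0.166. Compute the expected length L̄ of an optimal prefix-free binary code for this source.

Repeatedly combine the two least-probable nodes; the expected code length is the sum of the merged weights.
merge 33/1000 + 27/500 → 87/1000
merge 8/125 + 87/1000 → 151/1000
merge 71/500 + 151/1000 → 293/1000
merge 159/1000 + 83/500 → 13/40
merge 181/1000 + 201/1000 → 191/500
merge 293/1000 + 13/40 → 309/500
merge 191/500 + 309/500 → 1
L = 87/1000 + 151/1000 + 293/1000 + 13/40 + 191/500 + 309/500 + 1 = 357/125 = 2.856 bits/symbol.

2.856 bits/symbol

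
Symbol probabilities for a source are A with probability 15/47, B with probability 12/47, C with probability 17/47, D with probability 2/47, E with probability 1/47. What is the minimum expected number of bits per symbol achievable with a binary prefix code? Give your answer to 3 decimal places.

Repeatedly combine the two least-probable nodes; the expected code length is the sum of the merged weights.
merge 1/47 + 2/47 → 3/47
merge 3/47 + 12/47 → 15/47
merge 15/47 + 15/47 → 30/47
merge 17/47 + 30/47 → 1
L = 3/47 + 15/47 + 30/47 + 1 = 95/47 ≈ 2.021 bits/symbol.

2.021 bits/symbol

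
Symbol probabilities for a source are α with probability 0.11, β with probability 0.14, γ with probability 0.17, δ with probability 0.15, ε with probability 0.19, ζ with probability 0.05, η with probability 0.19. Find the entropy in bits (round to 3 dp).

H = −Σ pᵢ log₂ pᵢ.
−0.11·log₂(0.11) = 0.3503
−0.14·log₂(0.14) = 0.3971
−0.17·log₂(0.17) = 0.4346
−0.15·log₂(0.15) = 0.4105
−0.19·log₂(0.19) = 0.4552
−0.05·log₂(0.05) = 0.2161
−0.19·log₂(0.19) = 0.4552
Sum ≈ 2.7191 → 2.719 bits.

2.719 bits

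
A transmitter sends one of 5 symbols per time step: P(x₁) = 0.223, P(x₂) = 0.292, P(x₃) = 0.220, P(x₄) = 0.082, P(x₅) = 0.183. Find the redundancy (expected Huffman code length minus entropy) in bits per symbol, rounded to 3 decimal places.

Entropy H = −Σ p log₂ p ≈ 2.2262 bits.
Huffman merges: 41/500+183/1000→53/200; 11/50+223/1000→443/1000; 53/200+73/250→557/1000; 443/1000+557/1000→1. L = 453/200 ≈ 2.2650.
L − H = 2.2650 − 2.2262 = 0.039 bits.

0.039 bits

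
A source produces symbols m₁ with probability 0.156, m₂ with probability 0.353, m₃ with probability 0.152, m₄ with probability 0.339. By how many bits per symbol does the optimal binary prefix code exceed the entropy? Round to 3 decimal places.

0.064 bits

Entropy H = −Σ p log₂ p ≈ 1.8906 bits.
Huffman merges: 19/125+39/250→77/250; 77/250+339/1000→647/1000; 353/1000+647/1000→1. L = 391/200 ≈ 1.9550.
L − H = 1.9550 − 1.8906 = 0.064 bits.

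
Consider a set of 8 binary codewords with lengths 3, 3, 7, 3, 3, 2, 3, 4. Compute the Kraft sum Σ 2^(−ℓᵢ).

With common denominator 2^7 = 128: Σ 2^(−ℓᵢ) = 16/128 + 16/128 + 1/128 + 16/128 + 16/128 + 32/128 + 16/128 + 8/128 = 121/128 = 0.9453125.

0.9453125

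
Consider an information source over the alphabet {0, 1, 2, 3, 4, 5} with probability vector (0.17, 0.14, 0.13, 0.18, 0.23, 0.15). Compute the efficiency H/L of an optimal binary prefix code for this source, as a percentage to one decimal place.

Entropy H = −Σ p log₂ p ≈ 2.5579 bits.
Huffman merges: 13/100+7/50→27/100; 3/20+17/100→8/25; 9/50+23/100→41/100; 27/100+8/25→59/100; 41/100+59/100→1. L = 259/100 ≈ 2.5900.
Efficiency = H/L = 2.5579/2.5900 = 98.8%.

98.8%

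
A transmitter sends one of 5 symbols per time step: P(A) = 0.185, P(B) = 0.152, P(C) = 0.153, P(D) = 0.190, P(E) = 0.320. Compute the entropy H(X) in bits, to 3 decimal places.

2.259 bits

H = −Σ pᵢ log₂ pᵢ.
−0.185·log₂(0.185) = 0.4504
−0.152·log₂(0.152) = 0.4131
−0.153·log₂(0.153) = 0.4144
−0.190·log₂(0.190) = 0.4552
−0.320·log₂(0.320) = 0.5260
Sum ≈ 2.2591 → 2.259 bits.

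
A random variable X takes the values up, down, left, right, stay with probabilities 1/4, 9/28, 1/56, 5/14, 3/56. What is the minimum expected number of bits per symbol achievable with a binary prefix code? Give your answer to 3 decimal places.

Repeatedly combine the two least-probable nodes; the expected code length is the sum of the merged weights.
merge 1/56 + 3/56 → 1/14
merge 1/14 + 1/4 → 9/28
merge 9/28 + 9/28 → 9/14
merge 5/14 + 9/14 → 1
L = 1/14 + 9/28 + 9/14 + 1 = 57/28 ≈ 2.036 bits/symbol.

2.036 bits/symbol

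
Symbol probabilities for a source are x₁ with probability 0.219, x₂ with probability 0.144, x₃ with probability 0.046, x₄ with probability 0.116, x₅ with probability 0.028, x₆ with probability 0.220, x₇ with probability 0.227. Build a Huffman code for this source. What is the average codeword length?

Repeatedly combine the two least-probable nodes; the expected code length is the sum of the merged weights.
merge 7/250 + 23/500 → 37/500
merge 37/500 + 29/250 → 19/100
merge 18/125 + 19/100 → 167/500
merge 219/1000 + 11/50 → 439/1000
merge 227/1000 + 167/500 → 561/1000
merge 439/1000 + 561/1000 → 1
L = 37/500 + 19/100 + 167/500 + 439/1000 + 561/1000 + 1 = 1299/500 = 2.598 bits/symbol.

2.598 bits/symbol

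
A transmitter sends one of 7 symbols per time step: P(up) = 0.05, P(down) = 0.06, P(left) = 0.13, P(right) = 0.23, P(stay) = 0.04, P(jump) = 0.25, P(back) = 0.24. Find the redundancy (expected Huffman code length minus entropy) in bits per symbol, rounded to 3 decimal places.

Entropy H = −Σ p log₂ p ≈ 2.5098 bits.
Huffman merges: 1/25+1/20→9/100; 3/50+9/100→3/20; 13/100+3/20→7/25; 23/100+6/25→47/100; 1/4+7/25→53/100; 47/100+53/100→1. L = 63/25 ≈ 2.5200.
L − H = 2.5200 − 2.5098 = 0.010 bits.

0.010 bits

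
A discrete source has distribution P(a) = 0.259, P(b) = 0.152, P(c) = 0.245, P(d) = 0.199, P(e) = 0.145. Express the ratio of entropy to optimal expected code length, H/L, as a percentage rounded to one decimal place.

Entropy H = −Σ p log₂ p ≈ 2.2825 bits.
Huffman merges: 29/200+19/125→297/1000; 199/1000+49/200→111/250; 259/1000+297/1000→139/250; 111/250+139/250→1. L = 2297/1000 ≈ 2.2970.
Efficiency = H/L = 2.2825/2.2970 = 99.4%.

99.4%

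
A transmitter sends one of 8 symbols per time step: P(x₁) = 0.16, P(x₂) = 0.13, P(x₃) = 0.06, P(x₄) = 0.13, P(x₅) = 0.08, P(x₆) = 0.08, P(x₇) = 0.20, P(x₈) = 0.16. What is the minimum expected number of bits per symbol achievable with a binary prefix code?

Repeatedly combine the two least-probable nodes; the expected code length is the sum of the merged weights.
merge 3/50 + 2/25 → 7/50
merge 2/25 + 13/100 → 21/100
merge 13/100 + 7/50 → 27/100
merge 4/25 + 4/25 → 8/25
merge 1/5 + 21/100 → 41/100
merge 27/100 + 8/25 → 59/100
merge 41/100 + 59/100 → 1
L = 7/50 + 21/100 + 27/100 + 8/25 + 41/100 + 59/100 + 1 = 147/50 = 2.94 bits/symbol.

2.94 bits/symbol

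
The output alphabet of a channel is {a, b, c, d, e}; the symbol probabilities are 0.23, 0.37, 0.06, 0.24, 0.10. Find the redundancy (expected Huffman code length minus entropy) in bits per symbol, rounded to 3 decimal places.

0.072 bits

Entropy H = −Σ p log₂ p ≈ 2.0883 bits.
Huffman merges: 3/50+1/10→4/25; 4/25+23/100→39/100; 6/25+37/100→61/100; 39/100+61/100→1. L = 54/25 ≈ 2.1600.
L − H = 2.1600 − 2.0883 = 0.072 bits.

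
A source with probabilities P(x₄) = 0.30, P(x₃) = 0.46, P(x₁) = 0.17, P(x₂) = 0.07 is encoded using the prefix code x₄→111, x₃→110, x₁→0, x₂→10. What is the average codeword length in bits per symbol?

L̄ = Σ pᵢ·ℓᵢ = 0.30·3 + 0.46·3 + 0.17·1 + 0.07·2 = 2.59 bits/symbol.

2.59 bits/symbol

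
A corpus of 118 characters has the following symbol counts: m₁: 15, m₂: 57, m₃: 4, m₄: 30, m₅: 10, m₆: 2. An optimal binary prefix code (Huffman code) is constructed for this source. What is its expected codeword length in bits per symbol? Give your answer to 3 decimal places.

1.966 bits/symbol

Probabilities are the counts divided by 118.
Repeatedly combine the two least-probable nodes; the expected code length is the sum of the merged weights.
merge 1/59 + 2/59 → 3/59
merge 3/59 + 5/59 → 8/59
merge 15/118 + 8/59 → 31/118
merge 15/59 + 31/118 → 61/118
merge 57/118 + 61/118 → 1
L = 3/59 + 8/59 + 31/118 + 61/118 + 1 = 116/59 ≈ 1.966 bits/symbol.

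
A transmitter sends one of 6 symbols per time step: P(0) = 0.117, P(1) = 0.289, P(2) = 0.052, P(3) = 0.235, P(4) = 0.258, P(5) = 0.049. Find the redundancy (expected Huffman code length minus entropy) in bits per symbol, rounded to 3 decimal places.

0.009 bits

Entropy H = −Σ p log₂ p ≈ 2.3100 bits.
Huffman merges: 49/1000+13/250→101/1000; 101/1000+117/1000→109/500; 109/500+47/200→453/1000; 129/500+289/1000→547/1000; 453/1000+547/1000→1. L = 2319/1000 ≈ 2.3190.
L − H = 2.3190 − 2.3100 = 0.009 bits.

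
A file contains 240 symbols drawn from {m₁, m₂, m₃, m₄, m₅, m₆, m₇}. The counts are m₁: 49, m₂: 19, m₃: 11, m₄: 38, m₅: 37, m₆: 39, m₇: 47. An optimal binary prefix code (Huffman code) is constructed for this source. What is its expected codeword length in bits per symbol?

Probabilities are the counts divided by 240.
Repeatedly combine the two least-probable nodes; the expected code length is the sum of the merged weights.
merge 11/240 + 19/240 → 1/8
merge 1/8 + 37/240 → 67/240
merge 19/120 + 13/80 → 77/240
merge 47/240 + 49/240 → 2/5
merge 67/240 + 77/240 → 3/5
merge 2/5 + 3/5 → 1
L = 1/8 + 67/240 + 77/240 + 2/5 + 3/5 + 1 = 109/40 = 2.725 bits/symbol.

2.725 bits/symbol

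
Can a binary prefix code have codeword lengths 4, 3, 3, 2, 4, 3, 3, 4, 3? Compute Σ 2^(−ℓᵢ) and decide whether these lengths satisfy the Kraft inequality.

With common denominator 2^4 = 16: Σ 2^(−ℓᵢ) = 1/16 + 2/16 + 2/16 + 4/16 + 1/16 + 2/16 + 2/16 + 1/16 + 2/16 = 17/16 = 1.0625.
Kraft's inequality requires Σ ≤ 1; here Σ = 1.0625 > 1, so no such prefix code exists.

1.0625; no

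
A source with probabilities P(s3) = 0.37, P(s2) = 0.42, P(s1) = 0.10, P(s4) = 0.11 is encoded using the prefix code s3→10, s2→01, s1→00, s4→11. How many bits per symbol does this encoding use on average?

2 bits/symbol

L̄ = Σ pᵢ·ℓᵢ = 0.37·2 + 0.42·2 + 0.10·2 + 0.11·2 = 2 bits/symbol.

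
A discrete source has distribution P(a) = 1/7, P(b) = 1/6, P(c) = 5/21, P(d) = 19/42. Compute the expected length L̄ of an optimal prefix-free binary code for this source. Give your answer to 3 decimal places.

Repeatedly combine the two least-probable nodes; the expected code length is the sum of the merged weights.
merge 1/7 + 1/6 → 13/42
merge 5/21 + 13/42 → 23/42
merge 19/42 + 23/42 → 1
L = 13/42 + 23/42 + 1 = 13/7 ≈ 1.857 bits/symbol.

1.857 bits/symbol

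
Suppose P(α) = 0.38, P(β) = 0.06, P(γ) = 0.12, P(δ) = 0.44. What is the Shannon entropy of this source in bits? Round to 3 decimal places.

H = −Σ pᵢ log₂ pᵢ.
−0.38·log₂(0.38) = 0.5305
−0.06·log₂(0.06) = 0.2435
−0.12·log₂(0.12) = 0.3671
−0.44·log₂(0.44) = 0.5211
Sum ≈ 1.6622 → 1.662 bits.

1.662 bits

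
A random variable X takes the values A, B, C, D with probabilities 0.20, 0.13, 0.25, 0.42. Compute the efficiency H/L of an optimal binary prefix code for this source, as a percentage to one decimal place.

Entropy H = −Σ p log₂ p ≈ 1.8727 bits.
Huffman merges: 13/100+1/5→33/100; 1/4+33/100→29/50; 21/50+29/50→1. L = 191/100 ≈ 1.9100.
Efficiency = H/L = 1.8727/1.9100 = 98.0%.

98.0%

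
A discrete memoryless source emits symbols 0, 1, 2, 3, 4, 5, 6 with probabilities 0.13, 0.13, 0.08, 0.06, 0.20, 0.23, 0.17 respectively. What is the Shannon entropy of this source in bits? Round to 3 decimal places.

2.687 bits

H = −Σ pᵢ log₂ pᵢ.
−0.13·log₂(0.13) = 0.3826
−0.13·log₂(0.13) = 0.3826
−0.08·log₂(0.08) = 0.2915
−0.06·log₂(0.06) = 0.2435
−0.20·log₂(0.20) = 0.4644
−0.23·log₂(0.23) = 0.4877
−0.17·log₂(0.17) = 0.4346
Sum ≈ 2.6870 → 2.687 bits.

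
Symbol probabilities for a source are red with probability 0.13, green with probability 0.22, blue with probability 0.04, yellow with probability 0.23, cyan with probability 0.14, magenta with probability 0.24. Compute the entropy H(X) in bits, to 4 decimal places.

2.4279 bits

H = −Σ pᵢ log₂ pᵢ.
−0.13·log₂(0.13) = 0.3826
−0.22·log₂(0.22) = 0.4806
−0.04·log₂(0.04) = 0.1858
−0.23·log₂(0.23) = 0.4877
−0.14·log₂(0.14) = 0.3971
−0.24·log₂(0.24) = 0.4941
Sum ≈ 2.4279 → 2.4279 bits.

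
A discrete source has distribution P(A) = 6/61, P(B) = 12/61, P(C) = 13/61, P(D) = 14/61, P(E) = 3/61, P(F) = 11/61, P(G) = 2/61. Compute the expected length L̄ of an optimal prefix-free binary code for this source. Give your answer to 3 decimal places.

Repeatedly combine the two least-probable nodes; the expected code length is the sum of the merged weights.
merge 2/61 + 3/61 → 5/61
merge 5/61 + 6/61 → 11/61
merge 11/61 + 11/61 → 22/61
merge 12/61 + 13/61 → 25/61
merge 14/61 + 22/61 → 36/61
merge 25/61 + 36/61 → 1
L = 5/61 + 11/61 + 22/61 + 25/61 + 36/61 + 1 = 160/61 ≈ 2.623 bits/symbol.

2.623 bits/symbol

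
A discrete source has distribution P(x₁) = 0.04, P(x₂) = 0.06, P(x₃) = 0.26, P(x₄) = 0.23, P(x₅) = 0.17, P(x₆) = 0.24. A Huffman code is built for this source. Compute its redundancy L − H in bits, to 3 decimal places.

0.019 bits

Entropy H = −Σ p log₂ p ≈ 2.3510 bits.
Huffman merges: 1/25+3/50→1/10; 1/10+17/100→27/100; 23/100+6/25→47/100; 13/50+27/100→53/100; 47/100+53/100→1. L = 237/100 ≈ 2.3700.
L − H = 2.3700 − 2.3510 = 0.019 bits.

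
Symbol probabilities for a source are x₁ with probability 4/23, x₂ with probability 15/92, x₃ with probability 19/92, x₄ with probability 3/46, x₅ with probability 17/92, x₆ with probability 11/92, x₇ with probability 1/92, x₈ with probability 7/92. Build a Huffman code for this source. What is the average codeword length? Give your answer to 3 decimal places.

Repeatedly combine the two least-probable nodes; the expected code length is the sum of the merged weights.
merge 1/92 + 3/46 → 7/92
merge 7/92 + 7/92 → 7/46
merge 11/92 + 7/46 → 25/92
merge 15/92 + 4/23 → 31/92
merge 17/92 + 19/92 → 9/23
merge 25/92 + 31/92 → 14/23
merge 9/23 + 14/23 → 1
L = 7/92 + 7/46 + 25/92 + 31/92 + 9/23 + 14/23 + 1 = 261/92 ≈ 2.837 bits/symbol.

2.837 bits/symbol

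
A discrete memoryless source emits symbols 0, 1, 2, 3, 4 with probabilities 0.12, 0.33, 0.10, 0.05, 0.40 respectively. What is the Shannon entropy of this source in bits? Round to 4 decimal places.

1.9720 bits

H = −Σ pᵢ log₂ pᵢ.
−0.12·log₂(0.12) = 0.3671
−0.33·log₂(0.33) = 0.5278
−0.10·log₂(0.10) = 0.3322
−0.05·log₂(0.05) = 0.2161
−0.40·log₂(0.40) = 0.5288
Sum ≈ 1.9720 → 1.9720 bits.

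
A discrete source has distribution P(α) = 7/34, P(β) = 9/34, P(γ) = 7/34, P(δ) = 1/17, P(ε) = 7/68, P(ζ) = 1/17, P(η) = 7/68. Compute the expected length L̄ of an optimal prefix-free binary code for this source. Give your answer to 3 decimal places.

Repeatedly combine the two least-probable nodes; the expected code length is the sum of the merged weights.
merge 1/17 + 1/17 → 2/17
merge 7/68 + 7/68 → 7/34
merge 2/17 + 7/34 → 11/34
merge 7/34 + 7/34 → 7/17
merge 9/34 + 11/34 → 10/17
merge 7/17 + 10/17 → 1
L = 2/17 + 7/34 + 11/34 + 7/17 + 10/17 + 1 = 45/17 ≈ 2.647 bits/symbol.

2.647 bits/symbol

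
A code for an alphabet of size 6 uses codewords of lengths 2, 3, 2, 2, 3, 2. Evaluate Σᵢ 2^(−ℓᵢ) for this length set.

With common denominator 2^3 = 8: Σ 2^(−ℓᵢ) = 2/8 + 1/8 + 2/8 + 2/8 + 1/8 + 2/8 = 10/8 = 1.25.

1.25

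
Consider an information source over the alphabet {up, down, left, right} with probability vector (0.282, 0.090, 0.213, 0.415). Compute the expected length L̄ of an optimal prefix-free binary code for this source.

Repeatedly combine the two least-probable nodes; the expected code length is the sum of the merged weights.
merge 9/100 + 213/1000 → 303/1000
merge 141/500 + 303/1000 → 117/200
merge 83/200 + 117/200 → 1
L = 303/1000 + 117/200 + 1 = 236/125 = 1.888 bits/symbol.

1.888 bits/symbol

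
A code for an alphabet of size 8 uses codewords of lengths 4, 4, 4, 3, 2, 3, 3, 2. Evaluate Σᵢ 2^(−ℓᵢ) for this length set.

With common denominator 2^4 = 16: Σ 2^(−ℓᵢ) = 1/16 + 1/16 + 1/16 + 2/16 + 4/16 + 2/16 + 2/16 + 4/16 = 17/16 = 1.0625.

1.0625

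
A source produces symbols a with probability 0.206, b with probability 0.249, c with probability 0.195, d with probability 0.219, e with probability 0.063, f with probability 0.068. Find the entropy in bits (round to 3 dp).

2.424 bits

H = −Σ pᵢ log₂ pᵢ.
−0.206·log₂(0.206) = 0.4695
−0.249·log₂(0.249) = 0.4994
−0.195·log₂(0.195) = 0.4599
−0.219·log₂(0.219) = 0.4798
−0.063·log₂(0.063) = 0.2513
−0.068·log₂(0.068) = 0.2637
Sum ≈ 2.4237 → 2.424 bits.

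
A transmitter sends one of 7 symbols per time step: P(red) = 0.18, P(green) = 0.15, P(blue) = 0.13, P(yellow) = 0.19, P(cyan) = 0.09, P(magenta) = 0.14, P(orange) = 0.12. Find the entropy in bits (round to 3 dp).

2.771 bits

H = −Σ pᵢ log₂ pᵢ.
−0.18·log₂(0.18) = 0.4453
−0.15·log₂(0.15) = 0.4105
−0.13·log₂(0.13) = 0.3826
−0.19·log₂(0.19) = 0.4552
−0.09·log₂(0.09) = 0.3127
−0.14·log₂(0.14) = 0.3971
−0.12·log₂(0.12) = 0.3671
Sum ≈ 2.7706 → 2.771 bits.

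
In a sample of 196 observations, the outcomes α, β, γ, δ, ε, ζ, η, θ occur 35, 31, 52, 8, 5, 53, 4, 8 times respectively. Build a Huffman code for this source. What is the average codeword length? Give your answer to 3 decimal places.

2.541 bits/symbol

Probabilities are the counts divided by 196.
Repeatedly combine the two least-probable nodes; the expected code length is the sum of the merged weights.
merge 1/49 + 5/196 → 9/196
merge 2/49 + 2/49 → 4/49
merge 9/196 + 4/49 → 25/196
merge 25/196 + 31/196 → 2/7
merge 5/28 + 13/49 → 87/196
merge 53/196 + 2/7 → 109/196
merge 87/196 + 109/196 → 1
L = 9/196 + 4/49 + 25/196 + 2/7 + 87/196 + 109/196 + 1 = 249/98 ≈ 2.541 bits/symbol.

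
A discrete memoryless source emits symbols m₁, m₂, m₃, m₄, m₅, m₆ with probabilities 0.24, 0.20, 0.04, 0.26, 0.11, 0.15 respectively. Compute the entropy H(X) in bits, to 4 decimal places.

H = −Σ pᵢ log₂ pᵢ.
−0.24·log₂(0.24) = 0.4941
−0.20·log₂(0.20) = 0.4644
−0.04·log₂(0.04) = 0.1858
−0.26·log₂(0.26) = 0.5053
−0.11·log₂(0.11) = 0.3503
−0.15·log₂(0.15) = 0.4105
Sum ≈ 2.4104 → 2.4104 bits.

2.4104 bits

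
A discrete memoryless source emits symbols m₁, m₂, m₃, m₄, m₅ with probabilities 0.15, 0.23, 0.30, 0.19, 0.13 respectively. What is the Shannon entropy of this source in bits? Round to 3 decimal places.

2.257 bits

H = −Σ pᵢ log₂ pᵢ.
−0.15·log₂(0.15) = 0.4105
−0.23·log₂(0.23) = 0.4877
−0.30·log₂(0.30) = 0.5211
−0.19·log₂(0.19) = 0.4552
−0.13·log₂(0.13) = 0.3826
Sum ≈ 2.2572 → 2.257 bits.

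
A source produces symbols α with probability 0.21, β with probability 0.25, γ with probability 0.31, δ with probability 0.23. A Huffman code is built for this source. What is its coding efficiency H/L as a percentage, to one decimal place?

99.2%

Entropy H = −Σ p log₂ p ≈ 1.9843 bits.
Huffman merges: 21/100+23/100→11/25; 1/4+31/100→14/25; 11/25+14/25→1. L = 2 ≈ 2.0000.
Efficiency = H/L = 1.9843/2.0000 = 99.2%.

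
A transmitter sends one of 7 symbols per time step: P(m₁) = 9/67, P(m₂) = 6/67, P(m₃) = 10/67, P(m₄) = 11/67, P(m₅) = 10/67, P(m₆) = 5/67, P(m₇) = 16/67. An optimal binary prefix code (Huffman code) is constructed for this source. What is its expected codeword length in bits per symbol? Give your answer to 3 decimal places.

2.761 bits/symbol

Repeatedly combine the two least-probable nodes; the expected code length is the sum of the merged weights.
merge 5/67 + 6/67 → 11/67
merge 9/67 + 10/67 → 19/67
merge 10/67 + 11/67 → 21/67
merge 11/67 + 16/67 → 27/67
merge 19/67 + 21/67 → 40/67
merge 27/67 + 40/67 → 1
L = 11/67 + 19/67 + 21/67 + 27/67 + 40/67 + 1 = 185/67 ≈ 2.761 bits/symbol.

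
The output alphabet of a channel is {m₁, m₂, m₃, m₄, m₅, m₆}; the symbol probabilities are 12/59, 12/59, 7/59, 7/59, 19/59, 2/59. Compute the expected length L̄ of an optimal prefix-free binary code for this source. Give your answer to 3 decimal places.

Repeatedly combine the two least-probable nodes; the expected code length is the sum of the merged weights.
merge 2/59 + 7/59 → 9/59
merge 7/59 + 9/59 → 16/59
merge 12/59 + 12/59 → 24/59
merge 16/59 + 19/59 → 35/59
merge 24/59 + 35/59 → 1
L = 9/59 + 16/59 + 24/59 + 35/59 + 1 = 143/59 ≈ 2.424 bits/symbol.

2.424 bits/symbol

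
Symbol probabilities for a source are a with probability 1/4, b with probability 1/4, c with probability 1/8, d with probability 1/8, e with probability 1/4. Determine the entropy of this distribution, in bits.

2.25 bits

Each probability is a power of 1/2, so log₂(1/p) is an integer.
H = Σ p·log₂(1/p) = 1/4·2 + 1/4·2 + 1/8·3 + 1/8·3 + 1/4·2 = 2.25 bits.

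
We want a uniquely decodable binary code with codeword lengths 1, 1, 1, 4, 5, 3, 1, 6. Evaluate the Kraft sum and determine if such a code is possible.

With common denominator 2^6 = 64: Σ 2^(−ℓᵢ) = 32/64 + 32/64 + 32/64 + 4/64 + 2/64 + 8/64 + 32/64 + 1/64 = 143/64 = 2.234375.
Kraft's inequality requires Σ ≤ 1; here Σ = 2.234375 > 1, so no such prefix code exists.

2.234375; no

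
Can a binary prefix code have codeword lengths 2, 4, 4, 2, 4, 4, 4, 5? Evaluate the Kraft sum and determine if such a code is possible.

With common denominator 2^5 = 32: Σ 2^(−ℓᵢ) = 8/32 + 2/32 + 2/32 + 8/32 + 2/32 + 2/32 + 2/32 + 1/32 = 27/32 = 0.84375.
Kraft's inequality requires Σ ≤ 1; here Σ = 0.84375 ≤ 1, so such a prefix code exists.

0.84375; yes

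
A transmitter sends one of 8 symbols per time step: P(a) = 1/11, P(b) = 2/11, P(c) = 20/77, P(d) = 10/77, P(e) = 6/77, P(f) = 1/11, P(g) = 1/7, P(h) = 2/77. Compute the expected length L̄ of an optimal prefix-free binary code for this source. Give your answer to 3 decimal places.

2.844 bits/symbol

Repeatedly combine the two least-probable nodes; the expected code length is the sum of the merged weights.
merge 2/77 + 6/77 → 8/77
merge 1/11 + 1/11 → 2/11
merge 8/77 + 10/77 → 18/77
merge 1/7 + 2/11 → 25/77
merge 2/11 + 18/77 → 32/77
merge 20/77 + 25/77 → 45/77
merge 32/77 + 45/77 → 1
L = 8/77 + 2/11 + 18/77 + 25/77 + 32/77 + 45/77 + 1 = 219/77 ≈ 2.844 bits/symbol.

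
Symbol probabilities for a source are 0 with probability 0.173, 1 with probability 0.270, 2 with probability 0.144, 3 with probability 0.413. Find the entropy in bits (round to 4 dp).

1.8774 bits

H = −Σ pᵢ log₂ pᵢ.
−0.173·log₂(0.173) = 0.4379
−0.270·log₂(0.270) = 0.5100
−0.144·log₂(0.144) = 0.4026
−0.413·log₂(0.413) = 0.5269
Sum ≈ 1.8774 → 1.8774 bits.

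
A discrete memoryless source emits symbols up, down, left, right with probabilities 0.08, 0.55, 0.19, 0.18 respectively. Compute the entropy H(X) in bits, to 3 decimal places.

H = −Σ pᵢ log₂ pᵢ.
−0.08·log₂(0.08) = 0.2915
−0.55·log₂(0.55) = 0.4744
−0.19·log₂(0.19) = 0.4552
−0.18·log₂(0.18) = 0.4453
Sum ≈ 1.6664 → 1.666 bits.

1.666 bits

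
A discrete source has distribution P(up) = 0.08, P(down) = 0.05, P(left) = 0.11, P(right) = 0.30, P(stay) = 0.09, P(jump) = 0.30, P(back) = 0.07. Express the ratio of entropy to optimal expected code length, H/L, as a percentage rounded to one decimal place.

Entropy H = −Σ p log₂ p ≈ 2.4813 bits.
Huffman merges: 1/20+7/100→3/25; 2/25+9/100→17/100; 11/100+3/25→23/100; 17/100+23/100→2/5; 3/10+3/10→3/5; 2/5+3/5→1. L = 63/25 ≈ 2.5200.
Efficiency = H/L = 2.4813/2.5200 = 98.5%.

98.5%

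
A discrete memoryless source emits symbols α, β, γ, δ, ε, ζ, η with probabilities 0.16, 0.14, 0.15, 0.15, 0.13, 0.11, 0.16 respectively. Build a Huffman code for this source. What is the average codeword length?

Repeatedly combine the two least-probable nodes; the expected code length is the sum of the merged weights.
merge 11/100 + 13/100 → 6/25
merge 7/50 + 3/20 → 29/100
merge 3/20 + 4/25 → 31/100
merge 4/25 + 6/25 → 2/5
merge 29/100 + 31/100 → 3/5
merge 2/5 + 3/5 → 1
L = 6/25 + 29/100 + 31/100 + 2/5 + 3/5 + 1 = 71/25 = 2.84 bits/symbol.

2.84 bits/symbol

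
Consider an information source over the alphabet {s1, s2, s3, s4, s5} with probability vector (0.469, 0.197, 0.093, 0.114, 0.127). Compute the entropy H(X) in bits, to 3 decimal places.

2.028 bits

H = −Σ pᵢ log₂ pᵢ.
−0.469·log₂(0.469) = 0.5123
−0.197·log₂(0.197) = 0.4617
−0.093·log₂(0.093) = 0.3187
−0.114·log₂(0.114) = 0.3571
−0.127·log₂(0.127) = 0.3781
Sum ≈ 2.0279 → 2.028 bits.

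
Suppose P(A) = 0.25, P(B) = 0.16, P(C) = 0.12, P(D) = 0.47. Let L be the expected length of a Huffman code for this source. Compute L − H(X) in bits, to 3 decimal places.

Entropy H = −Σ p log₂ p ≈ 1.8020 bits.
Huffman merges: 3/25+4/25→7/25; 1/4+7/25→53/100; 47/100+53/100→1. L = 181/100 ≈ 1.8100.
L − H = 1.8100 − 1.8020 = 0.008 bits.

0.008 bits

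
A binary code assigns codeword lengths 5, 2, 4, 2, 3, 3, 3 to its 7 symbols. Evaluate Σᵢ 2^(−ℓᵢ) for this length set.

0.96875

With common denominator 2^5 = 32: Σ 2^(−ℓᵢ) = 1/32 + 8/32 + 2/32 + 8/32 + 4/32 + 4/32 + 4/32 = 31/32 = 0.96875.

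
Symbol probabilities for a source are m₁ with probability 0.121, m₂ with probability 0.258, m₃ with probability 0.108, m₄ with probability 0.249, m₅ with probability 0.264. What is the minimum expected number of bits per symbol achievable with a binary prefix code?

2.229 bits/symbol

Repeatedly combine the two least-probable nodes; the expected code length is the sum of the merged weights.
merge 27/250 + 121/1000 → 229/1000
merge 229/1000 + 249/1000 → 239/500
merge 129/500 + 33/125 → 261/500
merge 239/500 + 261/500 → 1
L = 229/1000 + 239/500 + 261/500 + 1 = 2229/1000 = 2.229 bits/symbol.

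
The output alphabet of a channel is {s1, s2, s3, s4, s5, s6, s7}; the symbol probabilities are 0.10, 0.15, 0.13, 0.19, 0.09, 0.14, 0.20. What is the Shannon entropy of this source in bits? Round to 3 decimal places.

2.755 bits

H = −Σ pᵢ log₂ pᵢ.
−0.10·log₂(0.10) = 0.3322
−0.15·log₂(0.15) = 0.4105
−0.13·log₂(0.13) = 0.3826
−0.19·log₂(0.19) = 0.4552
−0.09·log₂(0.09) = 0.3127
−0.14·log₂(0.14) = 0.3971
−0.20·log₂(0.20) = 0.4644
Sum ≈ 2.7548 → 2.755 bits.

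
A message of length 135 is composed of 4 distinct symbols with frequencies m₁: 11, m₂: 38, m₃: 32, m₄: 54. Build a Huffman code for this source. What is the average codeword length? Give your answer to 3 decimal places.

1.919 bits/symbol

Probabilities are the counts divided by 135.
Repeatedly combine the two least-probable nodes; the expected code length is the sum of the merged weights.
merge 11/135 + 32/135 → 43/135
merge 38/135 + 43/135 → 3/5
merge 2/5 + 3/5 → 1
L = 43/135 + 3/5 + 1 = 259/135 ≈ 1.919 bits/symbol.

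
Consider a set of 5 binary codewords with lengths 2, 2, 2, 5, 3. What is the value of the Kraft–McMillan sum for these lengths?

With common denominator 2^5 = 32: Σ 2^(−ℓᵢ) = 8/32 + 8/32 + 8/32 + 1/32 + 4/32 = 29/32 = 0.90625.

0.90625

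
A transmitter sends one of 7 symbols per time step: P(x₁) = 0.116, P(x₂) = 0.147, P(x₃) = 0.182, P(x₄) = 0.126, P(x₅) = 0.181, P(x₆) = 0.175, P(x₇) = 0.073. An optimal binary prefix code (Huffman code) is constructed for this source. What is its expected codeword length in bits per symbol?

2.818 bits/symbol

Repeatedly combine the two least-probable nodes; the expected code length is the sum of the merged weights.
merge 73/1000 + 29/250 → 189/1000
merge 63/500 + 147/1000 → 273/1000
merge 7/40 + 181/1000 → 89/250
merge 91/500 + 189/1000 → 371/1000
merge 273/1000 + 89/250 → 629/1000
merge 371/1000 + 629/1000 → 1
L = 189/1000 + 273/1000 + 89/250 + 371/1000 + 629/1000 + 1 = 1409/500 = 2.818 bits/symbol.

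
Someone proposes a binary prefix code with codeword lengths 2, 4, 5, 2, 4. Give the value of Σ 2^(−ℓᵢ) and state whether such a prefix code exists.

With common denominator 2^5 = 32: Σ 2^(−ℓᵢ) = 8/32 + 2/32 + 1/32 + 8/32 + 2/32 = 21/32 = 0.65625.
Kraft's inequality requires Σ ≤ 1; here Σ = 0.65625 ≤ 1, so such a prefix code exists.

0.65625; yes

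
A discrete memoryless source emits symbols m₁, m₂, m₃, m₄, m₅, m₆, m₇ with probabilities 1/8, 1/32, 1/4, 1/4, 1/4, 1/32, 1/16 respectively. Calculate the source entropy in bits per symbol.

2.4375 bits

Each probability is a power of 1/2, so log₂(1/p) is an integer.
H = Σ p·log₂(1/p) = 1/8·3 + 1/32·5 + 1/4·2 + 1/4·2 + 1/4·2 + 1/32·5 + 1/16·4 = 2.4375 bits.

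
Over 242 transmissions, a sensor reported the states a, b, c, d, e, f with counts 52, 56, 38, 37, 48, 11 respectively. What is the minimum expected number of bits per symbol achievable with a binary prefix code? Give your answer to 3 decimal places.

2.554 bits/symbol

Probabilities are the counts divided by 242.
Repeatedly combine the two least-probable nodes; the expected code length is the sum of the merged weights.
merge 1/22 + 37/242 → 24/121
merge 19/121 + 24/121 → 43/121
merge 24/121 + 26/121 → 50/121
merge 28/121 + 43/121 → 71/121
merge 50/121 + 71/121 → 1
L = 24/121 + 43/121 + 50/121 + 71/121 + 1 = 309/121 ≈ 2.554 bits/symbol.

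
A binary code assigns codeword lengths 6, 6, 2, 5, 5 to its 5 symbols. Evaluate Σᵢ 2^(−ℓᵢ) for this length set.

With common denominator 2^6 = 64: Σ 2^(−ℓᵢ) = 1/64 + 1/64 + 16/64 + 2/64 + 2/64 = 22/64 = 0.34375.

0.34375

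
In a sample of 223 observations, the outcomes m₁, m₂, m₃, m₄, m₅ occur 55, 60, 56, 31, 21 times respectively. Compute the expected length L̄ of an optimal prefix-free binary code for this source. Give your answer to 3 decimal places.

2.233 bits/symbol

Probabilities are the counts divided by 223.
Repeatedly combine the two least-probable nodes; the expected code length is the sum of the merged weights.
merge 21/223 + 31/223 → 52/223
merge 52/223 + 55/223 → 107/223
merge 56/223 + 60/223 → 116/223
merge 107/223 + 116/223 → 1
L = 52/223 + 107/223 + 116/223 + 1 = 498/223 ≈ 2.233 bits/symbol.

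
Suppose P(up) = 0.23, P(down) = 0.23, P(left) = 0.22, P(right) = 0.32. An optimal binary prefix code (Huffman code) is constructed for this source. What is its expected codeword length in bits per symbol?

Repeatedly combine the two least-probable nodes; the expected code length is the sum of the merged weights.
merge 11/50 + 23/100 → 9/20
merge 23/100 + 8/25 → 11/20
merge 9/20 + 11/20 → 1
L = 9/20 + 11/20 + 1 = 2 bits/symbol.

2 bits/symbol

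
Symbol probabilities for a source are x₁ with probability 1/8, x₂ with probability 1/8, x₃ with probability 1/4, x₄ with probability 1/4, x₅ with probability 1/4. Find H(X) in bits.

2.25 bits

Each probability is a power of 1/2, so log₂(1/p) is an integer.
H = Σ p·log₂(1/p) = 1/8·3 + 1/8·3 + 1/4·2 + 1/4·2 + 1/4·2 = 2.25 bits.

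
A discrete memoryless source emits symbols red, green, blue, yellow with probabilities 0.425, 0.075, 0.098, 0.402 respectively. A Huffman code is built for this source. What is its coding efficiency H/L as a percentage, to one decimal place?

95.1%

Entropy H = −Σ p log₂ p ≈ 1.6618 bits.
Huffman merges: 3/40+49/500→173/1000; 173/1000+201/500→23/40; 17/40+23/40→1. L = 437/250 ≈ 1.7480.
Efficiency = H/L = 1.6618/1.7480 = 95.1%.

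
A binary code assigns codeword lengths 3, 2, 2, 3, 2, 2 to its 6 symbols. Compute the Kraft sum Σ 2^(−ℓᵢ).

With common denominator 2^3 = 8: Σ 2^(−ℓᵢ) = 1/8 + 2/8 + 2/8 + 1/8 + 2/8 + 2/8 = 10/8 = 1.25.

1.25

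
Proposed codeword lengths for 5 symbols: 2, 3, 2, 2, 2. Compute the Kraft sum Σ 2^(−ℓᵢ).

1.125

With common denominator 2^3 = 8: Σ 2^(−ℓᵢ) = 2/8 + 1/8 + 2/8 + 2/8 + 2/8 = 9/8 = 1.125.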